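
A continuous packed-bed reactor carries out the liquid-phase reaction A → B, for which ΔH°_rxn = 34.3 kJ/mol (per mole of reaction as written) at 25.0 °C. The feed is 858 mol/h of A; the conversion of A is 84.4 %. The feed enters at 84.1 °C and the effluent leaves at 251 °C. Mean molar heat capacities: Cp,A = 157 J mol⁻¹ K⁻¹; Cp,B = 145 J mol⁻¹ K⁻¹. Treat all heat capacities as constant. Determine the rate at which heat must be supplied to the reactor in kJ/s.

Q_in = 12.6 kJ/s

Extent of reaction ξ = 0.844 × 858 = 724.15 mol/h
Reaction term: ξ·ΔH°_rxn = 724.15 × 34.3 = 24838 kJ/h
Sensible, feed 84.1→25 °C: -7961.1 kJ/h
Outlet flows (mol/h): A 133.85, B 724.15
Sensible, products 25→251 °C: 28480 kJ/h
Q = ΔH = 45357 kJ/h = 12.599 kW
Heat supplied = 12.599 kJ/s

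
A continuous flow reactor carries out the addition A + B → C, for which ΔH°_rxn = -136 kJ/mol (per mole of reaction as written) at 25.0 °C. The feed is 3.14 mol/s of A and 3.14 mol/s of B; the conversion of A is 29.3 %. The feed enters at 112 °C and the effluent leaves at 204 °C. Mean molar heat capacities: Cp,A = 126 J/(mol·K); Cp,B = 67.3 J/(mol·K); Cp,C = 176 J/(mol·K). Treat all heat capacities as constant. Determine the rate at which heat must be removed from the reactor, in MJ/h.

Q_out = 260 MJ/h

Extent of reaction ξ = 0.293 × 3.14 = 0.92002 mol/s
Reaction term: ξ·ΔH°_rxn = 0.92002 × -136 = -125.12 kJ/s
Sensible, feed 112→25 °C: -52.806 kJ/s
Outlet flows (mol/s): A 2.22, B 2.22, C 0.92002
Sensible, products 25→204 °C: 105.8 kJ/s
Q = ΔH = -72.131 kJ/s = -72.131 kW
Heat removed = 259.67 MJ/h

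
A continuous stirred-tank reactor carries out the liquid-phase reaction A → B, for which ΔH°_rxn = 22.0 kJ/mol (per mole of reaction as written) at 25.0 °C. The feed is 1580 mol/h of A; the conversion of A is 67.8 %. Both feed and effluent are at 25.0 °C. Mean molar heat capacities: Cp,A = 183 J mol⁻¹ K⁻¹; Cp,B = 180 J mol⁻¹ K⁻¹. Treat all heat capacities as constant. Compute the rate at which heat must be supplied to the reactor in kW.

Extent of reaction ξ = 0.678 × 1580 = 1071.2 mol/h
Reaction term: ξ·ΔH°_rxn = 1071.2 × 22.0 = 23567 kJ/h
Q = ΔH = 23567 kJ/h = 6.5465 kW
Heat supplied = 6.5465 kW

Q_in = 6.55 kW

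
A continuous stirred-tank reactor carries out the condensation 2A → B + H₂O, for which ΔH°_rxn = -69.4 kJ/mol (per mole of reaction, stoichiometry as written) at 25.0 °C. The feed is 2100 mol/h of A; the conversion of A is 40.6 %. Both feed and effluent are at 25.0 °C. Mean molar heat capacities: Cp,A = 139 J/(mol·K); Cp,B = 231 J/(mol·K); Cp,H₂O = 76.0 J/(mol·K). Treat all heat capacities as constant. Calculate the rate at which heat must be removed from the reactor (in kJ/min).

Q_out = 493 kJ/min

Extent of reaction ξ = 0.406 × 2100 / 2 = 426.3 mol/h
Reaction term: ξ·ΔH°_rxn = 426.3 × -69.4 = -29585 kJ/h
Q = ΔH = -29585 kJ/h = -8.2181 kW
Heat removed = 493.09 kJ/min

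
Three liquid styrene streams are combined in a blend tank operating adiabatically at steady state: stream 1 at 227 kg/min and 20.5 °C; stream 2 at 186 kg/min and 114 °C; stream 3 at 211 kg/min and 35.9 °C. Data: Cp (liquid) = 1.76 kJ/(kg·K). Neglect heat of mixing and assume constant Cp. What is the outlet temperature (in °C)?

Adiabatic, steady state ⇒ Σ ṁᵢCp,ᵢ(T_out − Tᵢ) = 0
Σ ṁᵢCp,ᵢTᵢ = 227×1.76×20.5 + 186×1.76×114 + 211×1.76×35.9 = 58841
Σ ṁᵢCp,ᵢ = 227×1.76 + 186×1.76 + 211×1.76 = 1098.2
T_out = 58841 / 1098.2 = 53.578 °C

T_out = 53.6 °C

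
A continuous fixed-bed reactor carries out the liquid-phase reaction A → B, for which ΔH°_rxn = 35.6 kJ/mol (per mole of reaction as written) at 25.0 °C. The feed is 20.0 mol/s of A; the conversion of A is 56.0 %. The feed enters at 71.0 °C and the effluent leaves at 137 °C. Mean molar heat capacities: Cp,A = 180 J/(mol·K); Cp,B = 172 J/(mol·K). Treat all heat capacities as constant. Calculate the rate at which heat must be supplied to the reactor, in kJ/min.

Q_in = 37600 kJ/min

Extent of reaction ξ = 0.560 × 20.0 = 11.2 mol/s
Reaction term: ξ·ΔH°_rxn = 11.2 × 35.6 = 398.72 kJ/s
Sensible, feed 71.0→25 °C: -165.6 kJ/s
Outlet flows (mol/s): A 8.8, B 11.2
Sensible, products 25→137 °C: 393.16 kJ/s
Q = ΔH = 626.28 kJ/s = 626.28 kW
Heat supplied = 37577 kJ/min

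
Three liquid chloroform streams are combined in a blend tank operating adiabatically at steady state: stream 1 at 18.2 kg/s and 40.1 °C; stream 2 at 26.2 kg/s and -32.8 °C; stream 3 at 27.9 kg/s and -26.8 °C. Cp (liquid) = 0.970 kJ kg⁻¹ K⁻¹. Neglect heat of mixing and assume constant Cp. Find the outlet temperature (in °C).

T_out = -12.1 °C

Energy balance with Q = 0: Σ ṁᵢCp,ᵢ(T_out − Tᵢ) = 0
Σ ṁᵢCp,ᵢTᵢ = 18.2×0.970×40.1 + 26.2×0.970×-32.8 + 27.9×0.970×-26.8 = -850.94
Σ ṁᵢCp,ᵢ = 18.2×0.970 + 26.2×0.970 + 27.9×0.970 = 70.131
T_out = -850.94 / 70.131 = -12.134 °C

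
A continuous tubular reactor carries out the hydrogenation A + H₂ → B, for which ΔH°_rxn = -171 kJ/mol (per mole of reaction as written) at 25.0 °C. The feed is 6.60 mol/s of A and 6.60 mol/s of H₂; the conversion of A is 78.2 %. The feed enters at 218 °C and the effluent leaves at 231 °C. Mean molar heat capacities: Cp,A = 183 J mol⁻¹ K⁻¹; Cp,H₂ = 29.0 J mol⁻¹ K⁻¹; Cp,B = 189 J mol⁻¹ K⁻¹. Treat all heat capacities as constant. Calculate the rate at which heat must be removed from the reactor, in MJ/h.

Extent of reaction ξ = 0.782 × 6.60 = 5.1612 mol/s
Reaction term: ξ·ΔH°_rxn = 5.1612 × -171 = -882.57 kJ/s
Sensible, feed 218→25 °C: -270.05 kJ/s
Outlet flows (mol/s): A 1.4388, H₂ 1.4388, B 5.1612
Sensible, products 25→231 °C: 263.78 kJ/s
Q = ΔH = -888.83 kJ/s = -888.83 kW
Heat removed = 3199.8 MJ/h

Q_out = 3200 MJ/h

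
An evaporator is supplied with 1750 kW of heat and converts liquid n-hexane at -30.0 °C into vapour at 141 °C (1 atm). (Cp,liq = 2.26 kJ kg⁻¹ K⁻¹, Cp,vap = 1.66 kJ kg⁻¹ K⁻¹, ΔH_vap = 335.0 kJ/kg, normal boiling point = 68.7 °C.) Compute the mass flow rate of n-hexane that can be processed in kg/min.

Δh = 2.26×(68.7−-30.0) + 335.0 + 1.66×(141−68.7) = 678.08 kJ/kg
Q = 1750 kW = 1750 kJ/s = 105000 kJ/min
ṁ = Q/Δh = 105000 / 678.08 = 154.85 kg/min

ṁ = 155 kg/min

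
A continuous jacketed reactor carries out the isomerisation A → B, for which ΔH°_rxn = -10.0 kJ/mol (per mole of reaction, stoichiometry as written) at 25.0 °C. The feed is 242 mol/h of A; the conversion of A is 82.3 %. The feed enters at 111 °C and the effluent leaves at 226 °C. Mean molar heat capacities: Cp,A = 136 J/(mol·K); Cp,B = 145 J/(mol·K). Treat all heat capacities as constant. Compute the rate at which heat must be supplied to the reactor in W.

Extent of reaction ξ = 0.823 × 242 = 199.17 mol/h
Reaction term: ξ·ΔH°_rxn = 199.17 × -10.0 = -1991.7 kJ/h
Sensible, feed 111→25 °C: -2830.4 kJ/h
Outlet flows (mol/h): A 42.834, B 199.17
Sensible, products 25→226 °C: 6975.6 kJ/h
Q = ΔH = 2153.5 kJ/h = 0.5982 kW
Heat supplied = 598.2 W

Q_in = 598 W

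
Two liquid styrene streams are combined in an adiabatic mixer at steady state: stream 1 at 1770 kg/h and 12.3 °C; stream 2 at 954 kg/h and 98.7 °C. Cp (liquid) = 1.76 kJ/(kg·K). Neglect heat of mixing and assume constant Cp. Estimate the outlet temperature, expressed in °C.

T_out = 42.6 °C

Energy balance with Q = 0: Σ ṁᵢCp,ᵢ(T_out − Tᵢ) = 0
T_out = Σ ṁᵢCp,ᵢTᵢ / Σ ṁᵢCp,ᵢ
      = 204040 / 4794.2 = 42.559 °C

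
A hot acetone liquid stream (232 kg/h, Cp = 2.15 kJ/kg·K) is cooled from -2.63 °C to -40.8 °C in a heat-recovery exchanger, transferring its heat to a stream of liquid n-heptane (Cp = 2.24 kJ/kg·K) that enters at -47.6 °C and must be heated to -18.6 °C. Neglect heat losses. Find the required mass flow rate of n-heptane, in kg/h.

ṁ_c = 293 kg/h

Heat released by hot stream: Q = 232 × 2.15 × (-2.63 − -40.8) = 19039 kJ/h
Energy balance on cold side (adiabatic exchanger): Q = ṁ_c·Cp_c·(T_c,out − T_c,in)
ṁ_c = 19039 / [2.24 × (-18.6 − -47.6)] = 293.09 kg/h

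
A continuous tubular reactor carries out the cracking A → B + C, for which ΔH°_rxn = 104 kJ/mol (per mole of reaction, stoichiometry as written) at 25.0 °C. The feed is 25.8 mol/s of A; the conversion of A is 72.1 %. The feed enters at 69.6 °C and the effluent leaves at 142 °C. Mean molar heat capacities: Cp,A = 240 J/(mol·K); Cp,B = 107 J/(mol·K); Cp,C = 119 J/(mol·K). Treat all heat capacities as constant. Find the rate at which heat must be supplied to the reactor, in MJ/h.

Extent of reaction ξ = 0.721 × 25.8 = 18.602 mol/s
Reaction term: ξ·ΔH°_rxn = 18.602 × 104 = 1934.6 kJ/s
Sensible, feed 69.6→25 °C: -276.16 kJ/s
Outlet flows (mol/s): A 7.1982, B 18.602, C 18.602
Sensible, products 25→142 °C: 693.99 kJ/s
Q = ΔH = 2352.4 kJ/s = 2352.4 kW
Heat supplied = 8468.7 MJ/h

Q_in = 8470 MJ/h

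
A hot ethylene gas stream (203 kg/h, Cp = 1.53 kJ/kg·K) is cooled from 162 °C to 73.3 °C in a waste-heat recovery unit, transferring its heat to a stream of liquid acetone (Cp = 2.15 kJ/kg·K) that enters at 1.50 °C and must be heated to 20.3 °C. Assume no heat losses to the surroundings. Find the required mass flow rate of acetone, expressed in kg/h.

ṁ_c = 682 kg/h

Heat released by hot stream: Q = 203 × 1.53 × (162 − 73.3) = 27549 kJ/h
Energy balance on cold side (adiabatic exchanger): Q = ṁ_c·Cp_c·(T_c,out − T_c,in)
ṁ_c = 27549 / [2.15 × (20.3 − 1.50)] = 681.58 kg/h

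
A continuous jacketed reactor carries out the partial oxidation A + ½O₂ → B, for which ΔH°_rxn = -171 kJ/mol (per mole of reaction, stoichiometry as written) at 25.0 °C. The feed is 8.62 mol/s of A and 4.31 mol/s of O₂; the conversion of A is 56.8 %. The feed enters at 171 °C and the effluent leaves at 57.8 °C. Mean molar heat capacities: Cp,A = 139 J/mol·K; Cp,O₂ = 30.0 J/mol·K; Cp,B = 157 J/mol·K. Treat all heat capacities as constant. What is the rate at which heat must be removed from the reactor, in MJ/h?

Extent of reaction ξ = 0.568 × 8.62 = 4.8962 mol/s
Reaction term: ξ·ΔH°_rxn = 4.8962 × -171 = -837.24 kJ/s
Sensible, feed 171→25 °C: -193.81 kJ/s
Outlet flows (mol/s): A 3.7238, O₂ 1.8619, B 4.8962
Sensible, products 25→57.8 °C: 44.023 kJ/s
Q = ΔH = -987.03 kJ/s = -987.03 kW
Heat removed = 3553.3 MJ/h

Q_out = 3550 MJ/h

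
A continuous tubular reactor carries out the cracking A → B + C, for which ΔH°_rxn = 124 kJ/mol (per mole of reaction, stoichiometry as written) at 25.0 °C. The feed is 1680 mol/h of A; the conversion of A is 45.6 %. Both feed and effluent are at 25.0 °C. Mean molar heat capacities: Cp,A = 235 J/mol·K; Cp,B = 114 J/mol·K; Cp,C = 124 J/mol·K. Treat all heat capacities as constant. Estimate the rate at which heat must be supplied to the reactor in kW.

Extent of reaction ξ = 0.456 × 1680 = 766.08 mol/h
Reaction term: ξ·ΔH°_rxn = 766.08 × 124 = 94994 kJ/h
Q = ΔH = 94994 kJ/h = 26.387 kW
Heat supplied = 26.387 kW

Q_in = 26.4 kW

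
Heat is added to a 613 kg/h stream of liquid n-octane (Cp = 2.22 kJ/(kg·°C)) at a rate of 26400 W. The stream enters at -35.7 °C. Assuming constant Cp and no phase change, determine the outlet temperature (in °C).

T_out = 34.1 °C

Q = 26400 W = 95040 kJ/h
ΔT = Q/(ṁ·Cp) = 95040/(613×2.22) = 69.838 K
T_out = -35.7 + 69.838 = 34.138 °C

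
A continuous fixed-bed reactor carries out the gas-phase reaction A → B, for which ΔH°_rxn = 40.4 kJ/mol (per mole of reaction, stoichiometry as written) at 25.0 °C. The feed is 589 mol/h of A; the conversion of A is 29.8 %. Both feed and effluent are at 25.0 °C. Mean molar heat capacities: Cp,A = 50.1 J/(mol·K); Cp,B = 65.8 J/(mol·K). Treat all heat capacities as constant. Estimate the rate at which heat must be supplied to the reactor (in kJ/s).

Extent of reaction ξ = 0.298 × 589 = 175.52 mol/h
Reaction term: ξ·ΔH°_rxn = 175.52 × 40.4 = 7091.1 kJ/h
Q = ΔH = 7091.1 kJ/h = 1.9697 kW
Heat supplied = 1.9697 kJ/s

Q_in = 1.97 kJ/s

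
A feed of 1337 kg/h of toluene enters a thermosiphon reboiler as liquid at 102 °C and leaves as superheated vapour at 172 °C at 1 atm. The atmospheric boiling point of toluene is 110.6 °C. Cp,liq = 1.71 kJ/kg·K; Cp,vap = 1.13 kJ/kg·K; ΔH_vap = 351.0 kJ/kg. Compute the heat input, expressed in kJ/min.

liquid 102→110.6 °C: 14.706 kJ/kg
vaporisation at 110.6 °C: 351 kJ/kg
vapour 110.6→172 °C: 69.382 kJ/kg
Δh = 14.706 + 351 + 69.382 = 435.09 kJ/kg
Q = ṁ·Δh = 1337 kg/h × 435.09 kJ/kg = 581710 kJ/h
|Q| = 161.59 kW = 9695.2 kJ/min

Q = 9700 kJ/min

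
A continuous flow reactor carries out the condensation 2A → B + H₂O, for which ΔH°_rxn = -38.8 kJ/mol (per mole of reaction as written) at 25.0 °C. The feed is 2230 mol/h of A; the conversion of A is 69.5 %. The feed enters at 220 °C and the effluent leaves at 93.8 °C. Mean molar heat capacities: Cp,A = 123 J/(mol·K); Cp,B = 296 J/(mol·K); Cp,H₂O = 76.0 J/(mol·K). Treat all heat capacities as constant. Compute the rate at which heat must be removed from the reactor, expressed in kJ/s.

Extent of reaction ξ = 0.695 × 2230 / 2 = 774.92 mol/h
Reaction term: ξ·ΔH°_rxn = 774.92 × -38.8 = -30067 kJ/h
Sensible, feed 220→25 °C: -53487 kJ/h
Outlet flows (mol/h): A 680.15, B 774.92, H₂O 774.92
Sensible, products 25→93.8 °C: 25589 kJ/h
Q = ΔH = -57965 kJ/h = -16.101 kW
Heat removed = 16.101 kJ/s

Q_out = 16.1 kJ/s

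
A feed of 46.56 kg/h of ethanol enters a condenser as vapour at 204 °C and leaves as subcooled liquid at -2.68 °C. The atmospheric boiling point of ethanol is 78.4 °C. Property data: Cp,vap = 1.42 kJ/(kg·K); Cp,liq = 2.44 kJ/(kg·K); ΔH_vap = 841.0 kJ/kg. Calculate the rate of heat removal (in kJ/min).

Q_c = 945 kJ/min

vapour 204→78.4 °C: -178.35 kJ/kg
condensation at 78.4 °C: -841 kJ/kg
liquid 78.4→-2.68 °C: -197.84 kJ/kg
Δh = -178.35 + -841 + -197.84 = -1217.2 kJ/kg
Q = ṁ·Δh = 46.56 kg/h × -1217.2 kJ/kg = -56672 kJ/h
|Q| = 15.742 kW = 944.54 kJ/min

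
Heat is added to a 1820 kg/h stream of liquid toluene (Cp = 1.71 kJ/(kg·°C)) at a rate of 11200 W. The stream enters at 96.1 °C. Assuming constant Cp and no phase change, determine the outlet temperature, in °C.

Q = 11200 W = 40320 kJ/h
ΔT = Q/(ṁ·Cp) = 40320/(1820×1.71) = 12.955 K
T_out = 96.1 + 12.955 = 109.06 °C

T_out = 109 °C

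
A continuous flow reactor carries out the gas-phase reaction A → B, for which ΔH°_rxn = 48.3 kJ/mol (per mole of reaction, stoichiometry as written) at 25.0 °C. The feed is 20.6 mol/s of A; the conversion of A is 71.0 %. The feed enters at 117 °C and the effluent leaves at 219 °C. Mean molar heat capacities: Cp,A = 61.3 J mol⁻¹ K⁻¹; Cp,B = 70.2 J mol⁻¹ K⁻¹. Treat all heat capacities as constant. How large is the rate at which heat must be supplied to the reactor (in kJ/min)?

Q_in = 51600 kJ/min

Extent of reaction ξ = 0.710 × 20.6 = 14.626 mol/s
Reaction term: ξ·ΔH°_rxn = 14.626 × 48.3 = 706.44 kJ/s
Sensible, feed 117→25 °C: -116.18 kJ/s
Outlet flows (mol/s): A 5.974, B 14.626
Sensible, products 25→219 °C: 270.23 kJ/s
Q = ΔH = 860.49 kJ/s = 860.49 kW
Heat supplied = 51630 kJ/min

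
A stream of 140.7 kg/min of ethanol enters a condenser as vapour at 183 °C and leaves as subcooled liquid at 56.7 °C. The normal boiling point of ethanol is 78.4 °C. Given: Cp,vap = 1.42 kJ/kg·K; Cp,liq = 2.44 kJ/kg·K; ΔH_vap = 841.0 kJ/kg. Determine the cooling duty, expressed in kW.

Q_c = 2440 kW

vapour 183→78.4 °C: -148.53 kJ/kg
condensation at 78.4 °C: -841 kJ/kg
liquid 78.4→56.7 °C: -52.948 kJ/kg
Δh = -148.53 + -841 + -52.948 = -1042.5 kJ/kg
Q = ṁ·Δh = 140.7 kg/min × -1042.5 kJ/kg = -146680 kJ/min
|Q| = 2444.6 kW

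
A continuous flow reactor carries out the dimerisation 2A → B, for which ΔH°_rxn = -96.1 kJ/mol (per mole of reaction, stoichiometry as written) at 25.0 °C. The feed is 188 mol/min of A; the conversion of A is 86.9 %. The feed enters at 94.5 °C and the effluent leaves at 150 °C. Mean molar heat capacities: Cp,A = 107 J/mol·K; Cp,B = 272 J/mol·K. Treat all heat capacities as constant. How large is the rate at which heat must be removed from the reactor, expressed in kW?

Extent of reaction ξ = 0.869 × 188 / 2 = 81.686 mol/min
Reaction term: ξ·ΔH°_rxn = 81.686 × -96.1 = -7850 kJ/min
Sensible, feed 94.5→25 °C: -1398.1 kJ/min
Outlet flows (mol/min): A 24.628, B 81.686
Sensible, products 25→150 °C: 3106.7 kJ/min
Q = ΔH = -6141.4 kJ/min = -102.36 kW
Heat removed = 102.36 kW

Q_out = 102 kW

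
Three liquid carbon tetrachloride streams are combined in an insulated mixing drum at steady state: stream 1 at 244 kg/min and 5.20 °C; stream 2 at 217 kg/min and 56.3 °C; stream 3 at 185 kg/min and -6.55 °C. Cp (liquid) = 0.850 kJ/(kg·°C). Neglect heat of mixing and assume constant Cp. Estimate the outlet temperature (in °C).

T_out = 19.0 °C

Energy balance with Q = 0: Σ ṁᵢCp,ᵢ(T_out − Tᵢ) = 0
T_out = Σ ṁᵢCp,ᵢTᵢ / Σ ṁᵢCp,ᵢ
      = 10433 / 549.1 = 19 °C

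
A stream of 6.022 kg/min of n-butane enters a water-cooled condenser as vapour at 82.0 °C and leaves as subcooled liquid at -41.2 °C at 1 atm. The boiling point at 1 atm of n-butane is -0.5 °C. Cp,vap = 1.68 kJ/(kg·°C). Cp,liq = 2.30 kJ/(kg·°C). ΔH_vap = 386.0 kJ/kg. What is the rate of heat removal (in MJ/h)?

Q_c = 223 MJ/h

vapour 82.0→-0.5 °C: -138.6 kJ/kg
condensation at -0.5 °C: -386 kJ/kg
liquid -0.5→-41.2 °C: -93.61 kJ/kg
Δh = -138.6 + -386 + -93.61 = -618.21 kJ/kg
Q = ṁ·Δh = 6.022 kg/min × -618.21 kJ/kg = -3722.9 kJ/min
|Q| = 62.048 kW = 223.37 MJ/h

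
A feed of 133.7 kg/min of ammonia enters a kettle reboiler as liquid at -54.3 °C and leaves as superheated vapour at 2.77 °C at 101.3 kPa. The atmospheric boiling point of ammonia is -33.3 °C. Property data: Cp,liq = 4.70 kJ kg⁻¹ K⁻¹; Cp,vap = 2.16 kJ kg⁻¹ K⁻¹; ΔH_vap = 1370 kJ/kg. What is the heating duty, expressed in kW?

Q = 3450 kW

liquid -54.3→-33.3 °C: 98.7 kJ/kg
vaporisation at -33.3 °C: 1370 kJ/kg
vapour -33.3→2.77 °C: 77.911 kJ/kg
Δh = 98.7 + 1370 + 77.911 = 1546.6 kJ/kg
Q = ṁ·Δh = 133.7 kg/min × 1546.6 kJ/kg = 206780 kJ/min
|Q| = 3446.4 kW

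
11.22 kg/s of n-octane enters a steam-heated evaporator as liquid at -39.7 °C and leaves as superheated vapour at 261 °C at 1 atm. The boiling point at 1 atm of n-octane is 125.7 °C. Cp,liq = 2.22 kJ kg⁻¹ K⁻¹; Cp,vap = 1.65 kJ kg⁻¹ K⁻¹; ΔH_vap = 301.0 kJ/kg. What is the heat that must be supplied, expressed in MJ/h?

liquid -39.7→125.7 °C: 367.19 kJ/kg
vaporisation at 125.7 °C: 301 kJ/kg
vapour 125.7→261 °C: 223.25 kJ/kg
Δh = 367.19 + 301 + 223.25 = 891.43 kJ/kg
Q = ṁ·Δh = 11.22 kg/s × 891.43 kJ/kg = 10002 kJ/s
|Q| = 10002 kW = 36007 MJ/h

Q = 36000 MJ/h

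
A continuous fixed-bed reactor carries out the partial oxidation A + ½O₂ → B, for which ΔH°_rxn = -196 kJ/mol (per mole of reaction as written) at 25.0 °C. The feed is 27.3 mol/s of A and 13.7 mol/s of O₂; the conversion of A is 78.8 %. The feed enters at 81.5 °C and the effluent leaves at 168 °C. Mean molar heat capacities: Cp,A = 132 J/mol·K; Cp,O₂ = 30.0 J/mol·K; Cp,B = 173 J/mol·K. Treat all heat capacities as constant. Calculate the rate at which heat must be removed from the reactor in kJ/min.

Q_out = 227000 kJ/min

Extent of reaction ξ = 0.788 × 27.3 = 21.512 mol/s
Reaction term: ξ·ΔH°_rxn = 21.512 × -196 = -4216.4 kJ/s
Sensible, feed 81.5→25 °C: -226.82 kJ/s
Outlet flows (mol/s): A 5.7876, O₂ 2.9438, B 21.512
Sensible, products 25→168 °C: 654.07 kJ/s
Q = ΔH = -3789.2 kJ/s = -3789.2 kW
Heat removed = 227350 kJ/min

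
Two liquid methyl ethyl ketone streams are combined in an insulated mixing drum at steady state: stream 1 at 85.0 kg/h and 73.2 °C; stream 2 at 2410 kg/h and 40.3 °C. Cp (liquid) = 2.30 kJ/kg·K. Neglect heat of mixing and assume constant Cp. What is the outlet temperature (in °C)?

Energy balance with Q = 0: Σ ṁᵢCp,ᵢ(T_out − Tᵢ) = 0
Σ ṁᵢCp,ᵢTᵢ = 85.0×2.30×73.2 + 2410×2.30×40.3 = 237690
Σ ṁᵢCp,ᵢ = 85.0×2.30 + 2410×2.30 = 5738.5
T_out = 237690 / 5738.5 = 41.421 °C

T_out = 41.4 °C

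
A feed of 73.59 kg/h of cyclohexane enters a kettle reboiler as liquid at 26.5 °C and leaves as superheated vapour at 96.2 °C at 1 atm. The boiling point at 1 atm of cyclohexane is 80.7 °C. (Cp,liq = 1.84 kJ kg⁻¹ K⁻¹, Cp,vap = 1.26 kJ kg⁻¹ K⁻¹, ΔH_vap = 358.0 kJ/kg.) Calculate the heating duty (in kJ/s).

Q = 9.76 kJ/s

liquid 26.5→80.7 °C: 99.728 kJ/kg
vaporisation at 80.7 °C: 358 kJ/kg
vapour 80.7→96.2 °C: 19.53 kJ/kg
Δh = 99.728 + 358 + 19.53 = 477.26 kJ/kg
Q = ṁ·Δh = 73.59 kg/h × 477.26 kJ/kg = 35121 kJ/h
|Q| = 9.7559 kW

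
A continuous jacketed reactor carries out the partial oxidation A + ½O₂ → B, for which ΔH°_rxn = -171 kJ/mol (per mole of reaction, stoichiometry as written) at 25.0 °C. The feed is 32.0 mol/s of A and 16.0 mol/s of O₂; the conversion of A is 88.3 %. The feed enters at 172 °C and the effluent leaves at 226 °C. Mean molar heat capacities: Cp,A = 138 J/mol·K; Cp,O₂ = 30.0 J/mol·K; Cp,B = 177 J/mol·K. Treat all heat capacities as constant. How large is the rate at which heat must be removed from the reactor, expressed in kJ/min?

Q_out = 266000 kJ/min

Extent of reaction ξ = 0.883 × 32.0 = 28.256 mol/s
Reaction term: ξ·ΔH°_rxn = 28.256 × -171 = -4831.8 kJ/s
Sensible, feed 172→25 °C: -719.71 kJ/s
Outlet flows (mol/s): A 3.744, O₂ 1.872, B 28.256
Sensible, products 25→226 °C: 1120.4 kJ/s
Q = ΔH = -4431.1 kJ/s = -4431.1 kW
Heat removed = 265870 kJ/min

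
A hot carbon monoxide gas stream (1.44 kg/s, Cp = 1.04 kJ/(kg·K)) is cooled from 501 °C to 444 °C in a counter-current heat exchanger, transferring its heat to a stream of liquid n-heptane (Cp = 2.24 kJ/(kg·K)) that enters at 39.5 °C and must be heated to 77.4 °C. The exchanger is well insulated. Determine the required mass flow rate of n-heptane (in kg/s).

Heat released by hot stream: Q = 1.44 × 1.04 × (501 − 444) = 85.363 kJ/s
Energy balance on cold side (adiabatic exchanger): Q = ṁ_c·Cp_c·(T_c,out − T_c,in)
ṁ_c = 85.363 / [2.24 × (77.4 − 39.5)] = 1.0055 kg/s

ṁ_c = 1.01 kg/s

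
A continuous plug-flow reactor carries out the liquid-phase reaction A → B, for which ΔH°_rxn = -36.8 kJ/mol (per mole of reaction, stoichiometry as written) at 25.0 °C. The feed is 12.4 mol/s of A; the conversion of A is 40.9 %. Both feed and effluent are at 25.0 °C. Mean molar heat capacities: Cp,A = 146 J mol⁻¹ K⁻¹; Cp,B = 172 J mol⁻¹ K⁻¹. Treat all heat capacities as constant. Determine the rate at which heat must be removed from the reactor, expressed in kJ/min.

Q_out = 11200 kJ/min

Extent of reaction ξ = 0.409 × 12.4 = 5.0716 mol/s
Reaction term: ξ·ΔH°_rxn = 5.0716 × -36.8 = -186.63 kJ/s
Q = ΔH = -186.63 kJ/s = -186.63 kW
Heat removed = 11198 kJ/min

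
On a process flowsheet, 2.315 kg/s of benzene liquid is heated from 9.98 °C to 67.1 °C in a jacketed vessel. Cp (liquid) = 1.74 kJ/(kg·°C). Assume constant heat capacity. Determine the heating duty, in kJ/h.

Q = 828000 kJ/h

Q = ṁ·Cp·ΔT = 2.315 × 1.74 × (67.1 − 9.98) = 230.09 kJ/s
Heating duty = 828310 kJ/h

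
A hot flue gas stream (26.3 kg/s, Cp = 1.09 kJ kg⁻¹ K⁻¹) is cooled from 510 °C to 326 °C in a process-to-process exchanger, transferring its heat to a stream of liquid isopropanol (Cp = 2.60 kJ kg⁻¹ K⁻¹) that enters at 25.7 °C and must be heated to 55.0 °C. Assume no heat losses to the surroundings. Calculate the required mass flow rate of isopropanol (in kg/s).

ṁ_c = 69.2 kg/s

Heat released by hot stream: Q = 26.3 × 1.09 × (510 − 326) = 5274.7 kJ/s
Energy balance on cold side (adiabatic exchanger): Q = ṁ_c·Cp_c·(T_c,out − T_c,in)
ṁ_c = 5274.7 / [2.60 × (55.0 − 25.7)] = 69.24 kg/s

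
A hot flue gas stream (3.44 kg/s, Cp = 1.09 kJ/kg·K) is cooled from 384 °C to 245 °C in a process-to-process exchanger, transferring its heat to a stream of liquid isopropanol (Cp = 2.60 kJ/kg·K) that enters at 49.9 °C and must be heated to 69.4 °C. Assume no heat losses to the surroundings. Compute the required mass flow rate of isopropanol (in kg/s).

Heat released by hot stream: Q = 3.44 × 1.09 × (384 − 245) = 521.19 kJ/s
Energy balance on cold side (adiabatic exchanger): Q = ṁ_c·Cp_c·(T_c,out − T_c,in)
ṁ_c = 521.19 / [2.60 × (69.4 − 49.9)] = 10.28 kg/s

ṁ_c = 10.3 kg/s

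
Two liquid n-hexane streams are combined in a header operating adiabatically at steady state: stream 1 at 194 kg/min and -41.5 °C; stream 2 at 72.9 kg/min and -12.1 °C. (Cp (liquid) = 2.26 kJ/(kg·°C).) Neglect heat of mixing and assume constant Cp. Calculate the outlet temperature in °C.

Energy balance with Q = 0: Σ ṁᵢCp,ᵢ(T_out − Tᵢ) = 0
Σ ṁᵢCp,ᵢTᵢ = 194×2.26×-41.5 + 72.9×2.26×-12.1 = -20189
Σ ṁᵢCp,ᵢ = 194×2.26 + 72.9×2.26 = 603.19
T_out = -20189 / 603.19 = -33.47 °C

T_out = -33.5 °C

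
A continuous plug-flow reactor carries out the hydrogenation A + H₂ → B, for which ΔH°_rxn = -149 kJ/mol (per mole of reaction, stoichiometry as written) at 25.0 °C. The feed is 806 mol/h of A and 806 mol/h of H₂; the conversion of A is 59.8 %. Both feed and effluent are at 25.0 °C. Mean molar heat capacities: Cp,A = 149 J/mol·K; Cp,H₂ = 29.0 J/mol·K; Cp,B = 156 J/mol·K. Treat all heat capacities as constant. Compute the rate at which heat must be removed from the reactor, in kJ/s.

Q_out = 19.9 kJ/s

Extent of reaction ξ = 0.598 × 806 = 481.99 mol/h
Reaction term: ξ·ΔH°_rxn = 481.99 × -149 = -71816 kJ/h
Q = ΔH = -71816 kJ/h = -19.949 kW
Heat removed = 19.949 kJ/s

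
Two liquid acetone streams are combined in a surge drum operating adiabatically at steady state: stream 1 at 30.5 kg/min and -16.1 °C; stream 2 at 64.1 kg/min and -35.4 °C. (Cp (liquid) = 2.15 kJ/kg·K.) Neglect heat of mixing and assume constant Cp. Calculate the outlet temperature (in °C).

T_out = -29.2 °C

No heat crosses the boundary, so H_out = H_in.
Σ ṁᵢCp,ᵢTᵢ = 30.5×2.15×-16.1 + 64.1×2.15×-35.4 = -5934.4
Σ ṁᵢCp,ᵢ = 30.5×2.15 + 64.1×2.15 = 203.39
T_out = -5934.4 / 203.39 = -29.177 °C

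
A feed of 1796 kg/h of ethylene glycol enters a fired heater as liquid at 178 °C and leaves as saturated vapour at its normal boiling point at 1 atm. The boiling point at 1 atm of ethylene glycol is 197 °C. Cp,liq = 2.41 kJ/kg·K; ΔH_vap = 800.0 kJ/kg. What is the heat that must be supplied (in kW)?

liquid 178→197 °C: 45.79 kJ/kg
vaporisation at 197 °C: 800 kJ/kg
Δh = 45.79 + 800 = 845.79 kJ/kg
Q = ṁ·Δh = 1796 kg/h × 845.79 kJ/kg = 1.519e+06 kJ/h
|Q| = 421.96 kW

Q = 422 kW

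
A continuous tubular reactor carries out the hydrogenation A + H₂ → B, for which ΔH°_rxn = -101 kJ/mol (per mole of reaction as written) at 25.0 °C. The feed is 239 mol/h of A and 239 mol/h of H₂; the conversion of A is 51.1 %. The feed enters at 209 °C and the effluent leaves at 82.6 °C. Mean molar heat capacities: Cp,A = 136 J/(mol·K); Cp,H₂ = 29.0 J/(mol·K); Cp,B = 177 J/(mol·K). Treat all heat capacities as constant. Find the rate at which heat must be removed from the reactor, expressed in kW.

Extent of reaction ξ = 0.511 × 239 = 122.13 mol/h
Reaction term: ξ·ΔH°_rxn = 122.13 × -101 = -12335 kJ/h
Sensible, feed 209→25 °C: -7256 kJ/h
Outlet flows (mol/h): A 116.87, H₂ 116.87, B 122.13
Sensible, products 25→82.6 °C: 2355.9 kJ/h
Q = ΔH = -17235 kJ/h = -4.7876 kW
Heat removed = 4.7876 kW

Q_out = 4.79 kW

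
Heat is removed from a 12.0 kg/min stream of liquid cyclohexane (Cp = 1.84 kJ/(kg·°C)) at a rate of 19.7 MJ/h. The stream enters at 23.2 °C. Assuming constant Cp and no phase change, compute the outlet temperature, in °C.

Q = 19.7 MJ/h = 328.33 kJ/min
ΔT = Q/(ṁ·Cp) = 328.33/(12.0×1.84) = 14.87 K
T_out = 23.2 − 14.87 = 8.3298 °C

T_out = 8.33 °C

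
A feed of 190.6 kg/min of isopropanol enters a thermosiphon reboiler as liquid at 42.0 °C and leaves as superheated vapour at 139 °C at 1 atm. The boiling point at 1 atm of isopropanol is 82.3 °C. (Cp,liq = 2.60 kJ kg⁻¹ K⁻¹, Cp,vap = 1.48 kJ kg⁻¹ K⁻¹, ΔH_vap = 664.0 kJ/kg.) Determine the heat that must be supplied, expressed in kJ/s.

liquid 42.0→82.3 °C: 104.78 kJ/kg
vaporisation at 82.3 °C: 664 kJ/kg
vapour 82.3→139 °C: 83.916 kJ/kg
Δh = 104.78 + 664 + 83.916 = 852.7 kJ/kg
Q = ṁ·Δh = 190.6 kg/min × 852.7 kJ/kg = 162520 kJ/min
|Q| = 2708.7 kW

Q = 2710 kJ/s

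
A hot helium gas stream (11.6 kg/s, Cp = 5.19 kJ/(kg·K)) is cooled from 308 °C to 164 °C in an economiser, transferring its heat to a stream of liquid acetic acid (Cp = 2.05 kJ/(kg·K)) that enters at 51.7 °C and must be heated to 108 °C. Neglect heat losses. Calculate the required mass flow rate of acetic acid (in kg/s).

ṁ_c = 75.1 kg/s

Heat released by hot stream: Q = 11.6 × 5.19 × (308 − 164) = 8669.4 kJ/s
Energy balance on cold side (adiabatic exchanger): Q = ṁ_c·Cp_c·(T_c,out − T_c,in)
ṁ_c = 8669.4 / [2.05 × (108 − 51.7)] = 75.115 kg/s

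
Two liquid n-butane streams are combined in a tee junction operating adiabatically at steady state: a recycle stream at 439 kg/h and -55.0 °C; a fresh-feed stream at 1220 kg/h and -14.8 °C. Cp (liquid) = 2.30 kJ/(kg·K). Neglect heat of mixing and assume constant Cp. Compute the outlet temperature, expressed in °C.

Adiabatic, steady state ⇒ Σ ṁᵢCp,ᵢ(T_out − Tᵢ) = 0
T_out = Σ ṁᵢCp,ᵢTᵢ / Σ ṁᵢCp,ᵢ
      = -97062 / 3815.7 = -25.438 °C

T_out = -25.4 °C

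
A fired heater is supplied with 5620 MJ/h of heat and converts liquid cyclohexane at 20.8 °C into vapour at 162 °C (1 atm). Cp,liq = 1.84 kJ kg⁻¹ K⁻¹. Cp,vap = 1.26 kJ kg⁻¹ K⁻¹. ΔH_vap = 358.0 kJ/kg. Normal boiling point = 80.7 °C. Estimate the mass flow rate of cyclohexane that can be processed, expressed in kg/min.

ṁ = 164 kg/min

Δh = 1.84×(80.7−20.8) + 358.0 + 1.26×(162−80.7) = 570.65 kJ/kg
Q = 5620 MJ/h = 1561.1 kJ/s = 93667 kJ/min
ṁ = Q/Δh = 93667 / 570.65 = 164.14 kg/min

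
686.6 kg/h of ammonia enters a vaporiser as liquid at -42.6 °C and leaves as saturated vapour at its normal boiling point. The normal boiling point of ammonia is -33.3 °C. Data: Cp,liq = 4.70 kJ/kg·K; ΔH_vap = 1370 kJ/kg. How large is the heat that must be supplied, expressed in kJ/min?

Q = 16200 kJ/min

liquid -42.6→-33.3 °C: 43.71 kJ/kg
vaporisation at -33.3 °C: 1370 kJ/kg
Δh = 43.71 + 1370 = 1413.7 kJ/kg
Q = ṁ·Δh = 686.6 kg/h × 1413.7 kJ/kg = 970650 kJ/h
|Q| = 269.63 kW = 16178 kJ/min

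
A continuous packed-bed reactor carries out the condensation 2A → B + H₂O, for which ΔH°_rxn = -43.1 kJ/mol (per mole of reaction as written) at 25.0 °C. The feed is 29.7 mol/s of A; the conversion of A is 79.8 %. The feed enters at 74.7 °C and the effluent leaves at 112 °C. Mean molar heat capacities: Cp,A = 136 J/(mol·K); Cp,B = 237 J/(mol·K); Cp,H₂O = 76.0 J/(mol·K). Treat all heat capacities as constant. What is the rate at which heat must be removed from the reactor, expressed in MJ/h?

Q_out = 1140 MJ/h

Extent of reaction ξ = 0.798 × 29.7 / 2 = 11.85 mol/s
Reaction term: ξ·ΔH°_rxn = 11.85 × -43.1 = -510.75 kJ/s
Sensible, feed 74.7→25 °C: -200.75 kJ/s
Outlet flows (mol/s): A 5.9994, B 11.85, H₂O 11.85
Sensible, products 25→112 °C: 393.68 kJ/s
Q = ΔH = -317.82 kJ/s = -317.82 kW
Heat removed = 1144.1 MJ/h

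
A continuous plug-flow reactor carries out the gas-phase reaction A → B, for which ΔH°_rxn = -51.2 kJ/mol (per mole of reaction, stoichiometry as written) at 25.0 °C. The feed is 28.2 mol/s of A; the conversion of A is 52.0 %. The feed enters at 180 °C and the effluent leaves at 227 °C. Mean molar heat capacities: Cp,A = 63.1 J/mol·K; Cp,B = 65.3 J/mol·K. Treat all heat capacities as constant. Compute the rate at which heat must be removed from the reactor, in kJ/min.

Q_out = 39600 kJ/min

Extent of reaction ξ = 0.520 × 28.2 = 14.664 mol/s
Reaction term: ξ·ΔH°_rxn = 14.664 × -51.2 = -750.8 kJ/s
Sensible, feed 180→25 °C: -275.81 kJ/s
Outlet flows (mol/s): A 13.536, B 14.664
Sensible, products 25→227 °C: 365.96 kJ/s
Q = ΔH = -660.65 kJ/s = -660.65 kW
Heat removed = 39639 kJ/min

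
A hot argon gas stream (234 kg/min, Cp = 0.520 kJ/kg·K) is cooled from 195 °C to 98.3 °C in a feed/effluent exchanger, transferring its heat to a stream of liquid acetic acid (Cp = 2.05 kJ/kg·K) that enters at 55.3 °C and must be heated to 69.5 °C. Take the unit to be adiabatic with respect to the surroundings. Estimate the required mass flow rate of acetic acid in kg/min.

Heat released by hot stream: Q = 234 × 0.520 × (195 − 98.3) = 11766 kJ/min
Energy balance on cold side (adiabatic exchanger): Q = ṁ_c·Cp_c·(T_c,out − T_c,in)
ṁ_c = 11766 / [2.05 × (69.5 − 55.3)] = 404.21 kg/min

ṁ_c = 404 kg/min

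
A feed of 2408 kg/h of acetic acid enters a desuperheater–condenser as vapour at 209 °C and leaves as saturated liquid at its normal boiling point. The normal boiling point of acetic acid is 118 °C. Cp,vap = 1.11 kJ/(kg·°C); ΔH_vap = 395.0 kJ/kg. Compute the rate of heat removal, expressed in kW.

vapour 209→118 °C: -101.01 kJ/kg
condensation at 118 °C: -395 kJ/kg
Δh = -101.01 + -395 = -496.01 kJ/kg
Q = ṁ·Δh = 2408 kg/h × -496.01 kJ/kg = -1.1944e+06 kJ/h
|Q| = 331.78 kW

Q_c = 332 kW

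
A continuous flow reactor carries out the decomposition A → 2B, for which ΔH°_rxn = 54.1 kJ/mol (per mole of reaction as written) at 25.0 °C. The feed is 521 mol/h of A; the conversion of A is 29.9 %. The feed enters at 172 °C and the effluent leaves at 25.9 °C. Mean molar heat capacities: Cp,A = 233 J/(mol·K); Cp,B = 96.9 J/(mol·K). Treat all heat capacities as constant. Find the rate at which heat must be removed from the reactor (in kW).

Q_out = 2.59 kW

Extent of reaction ξ = 0.299 × 521 = 155.78 mol/h
Reaction term: ξ·ΔH°_rxn = 155.78 × 54.1 = 8427.6 kJ/h
Sensible, feed 172→25 °C: -17845 kJ/h
Outlet flows (mol/h): A 365.22, B 311.56
Sensible, products 25→25.9 °C: 103.76 kJ/h
Q = ΔH = -9313.4 kJ/h = -2.587 kW
Heat removed = 2.587 kW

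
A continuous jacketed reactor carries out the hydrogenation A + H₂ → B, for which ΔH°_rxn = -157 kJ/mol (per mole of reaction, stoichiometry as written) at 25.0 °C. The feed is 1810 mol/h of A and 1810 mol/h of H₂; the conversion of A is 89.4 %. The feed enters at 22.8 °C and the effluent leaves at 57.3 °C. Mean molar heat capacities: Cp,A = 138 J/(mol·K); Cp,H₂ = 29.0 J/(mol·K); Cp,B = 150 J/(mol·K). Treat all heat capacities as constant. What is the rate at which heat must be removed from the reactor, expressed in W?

Q_out = 67900 W

Extent of reaction ξ = 0.894 × 1810 = 1618.1 mol/h
Reaction term: ξ·ΔH°_rxn = 1618.1 × -157 = -254050 kJ/h
Sensible, feed 22.8→25 °C: 664.99 kJ/h
Outlet flows (mol/h): A 191.86, H₂ 191.86, B 1618.1
Sensible, products 25→57.3 °C: 8874.8 kJ/h
Q = ΔH = -244510 kJ/h = -67.919 kW
Heat removed = 67919 W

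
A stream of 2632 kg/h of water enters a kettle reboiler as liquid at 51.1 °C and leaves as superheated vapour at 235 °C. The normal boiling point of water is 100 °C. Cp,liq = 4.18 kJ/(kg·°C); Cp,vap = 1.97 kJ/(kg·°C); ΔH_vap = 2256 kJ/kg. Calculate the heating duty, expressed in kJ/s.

liquid 51.1→100 °C: 204.4 kJ/kg
vaporisation at 100 °C: 2256 kJ/kg
vapour 100→235 °C: 265.95 kJ/kg
Δh = 204.4 + 2256 + 265.95 = 2726.4 kJ/kg
Q = ṁ·Δh = 2632 kg/h × 2726.4 kJ/kg = 7.1758e+06 kJ/h
|Q| = 1993.3 kW

Q = 1990 kJ/s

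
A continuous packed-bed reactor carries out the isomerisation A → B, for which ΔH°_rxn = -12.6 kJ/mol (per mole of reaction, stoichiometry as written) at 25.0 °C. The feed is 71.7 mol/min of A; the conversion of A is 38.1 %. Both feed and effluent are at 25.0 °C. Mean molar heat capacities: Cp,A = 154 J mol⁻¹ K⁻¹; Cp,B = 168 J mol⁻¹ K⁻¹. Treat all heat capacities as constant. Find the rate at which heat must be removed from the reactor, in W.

Q_out = 5740 W

Extent of reaction ξ = 0.381 × 71.7 = 27.318 mol/min
Reaction term: ξ·ΔH°_rxn = 27.318 × -12.6 = -344.2 kJ/min
Q = ΔH = -344.2 kJ/min = -5.7367 kW
Heat removed = 5736.7 W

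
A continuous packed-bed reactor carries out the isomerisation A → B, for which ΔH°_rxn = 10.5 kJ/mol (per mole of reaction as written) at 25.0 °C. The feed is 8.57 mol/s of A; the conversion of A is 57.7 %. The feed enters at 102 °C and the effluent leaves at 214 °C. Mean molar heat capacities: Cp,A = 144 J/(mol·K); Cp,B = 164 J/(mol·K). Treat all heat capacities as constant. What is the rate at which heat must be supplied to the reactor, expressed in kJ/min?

Extent of reaction ξ = 0.577 × 8.57 = 4.9449 mol/s
Reaction term: ξ·ΔH°_rxn = 4.9449 × 10.5 = 51.921 kJ/s
Sensible, feed 102→25 °C: -95.024 kJ/s
Outlet flows (mol/s): A 3.6251, B 4.9449
Sensible, products 25→214 °C: 251.93 kJ/s
Q = ΔH = 208.83 kJ/s = 208.83 kW
Heat supplied = 12530 kJ/min

Q_in = 12500 kJ/min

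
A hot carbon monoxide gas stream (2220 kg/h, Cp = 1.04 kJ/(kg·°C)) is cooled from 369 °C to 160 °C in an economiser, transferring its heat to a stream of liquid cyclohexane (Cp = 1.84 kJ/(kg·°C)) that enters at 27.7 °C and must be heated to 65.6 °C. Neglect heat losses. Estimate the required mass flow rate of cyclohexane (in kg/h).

ṁ_c = 6920 kg/h

Heat released by hot stream: Q = 2220 × 1.04 × (369 − 160) = 482540 kJ/h
Energy balance on cold side (adiabatic exchanger): Q = ṁ_c·Cp_c·(T_c,out − T_c,in)
ṁ_c = 482540 / [1.84 × (65.6 − 27.7)] = 6919.5 kg/h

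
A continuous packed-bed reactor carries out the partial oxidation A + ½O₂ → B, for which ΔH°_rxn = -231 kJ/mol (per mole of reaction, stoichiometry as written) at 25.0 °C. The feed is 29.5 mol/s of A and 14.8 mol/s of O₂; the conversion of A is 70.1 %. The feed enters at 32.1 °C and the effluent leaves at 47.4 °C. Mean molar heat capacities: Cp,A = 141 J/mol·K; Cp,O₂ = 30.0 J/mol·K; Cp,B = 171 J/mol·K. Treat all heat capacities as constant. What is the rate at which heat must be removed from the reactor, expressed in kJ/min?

Q_out = 282000 kJ/min

Extent of reaction ξ = 0.701 × 29.5 = 20.679 mol/s
Reaction term: ξ·ΔH°_rxn = 20.679 × -231 = -4777 kJ/s
Sensible, feed 32.1→25 °C: -32.685 kJ/s
Outlet flows (mol/s): A 8.8205, O₂ 4.4603, B 20.679
Sensible, products 25→47.4 °C: 110.07 kJ/s
Q = ΔH = -4699.6 kJ/s = -4699.6 kW
Heat removed = 281970 kJ/min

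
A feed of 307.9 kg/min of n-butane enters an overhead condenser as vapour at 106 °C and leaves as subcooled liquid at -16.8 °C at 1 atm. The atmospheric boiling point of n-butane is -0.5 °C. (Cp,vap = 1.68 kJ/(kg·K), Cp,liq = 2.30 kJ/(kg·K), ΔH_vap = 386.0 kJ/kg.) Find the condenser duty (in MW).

Q_c = 3.09 MW

vapour 106→-0.5 °C: -178.92 kJ/kg
condensation at -0.5 °C: -386 kJ/kg
liquid -0.5→-16.8 °C: -37.49 kJ/kg
Δh = -178.92 + -386 + -37.49 = -602.41 kJ/kg
Q = ṁ·Δh = 307.9 kg/min × -602.41 kJ/kg = -185480 kJ/min
|Q| = 3091.4 kW = 3.0914 MW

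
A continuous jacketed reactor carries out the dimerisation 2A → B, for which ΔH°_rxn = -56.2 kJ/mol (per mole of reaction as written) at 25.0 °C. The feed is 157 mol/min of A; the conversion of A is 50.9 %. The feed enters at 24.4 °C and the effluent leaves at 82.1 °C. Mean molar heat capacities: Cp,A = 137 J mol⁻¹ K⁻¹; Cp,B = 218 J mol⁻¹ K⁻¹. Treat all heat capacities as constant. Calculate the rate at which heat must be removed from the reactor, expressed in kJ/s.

Q_out = 18.9 kJ/s

Extent of reaction ξ = 0.509 × 157 / 2 = 39.956 mol/min
Reaction term: ξ·ΔH°_rxn = 39.956 × -56.2 = -2245.6 kJ/min
Sensible, feed 24.4→25 °C: 12.905 kJ/min
Outlet flows (mol/min): A 77.087, B 39.956
Sensible, products 25→82.1 °C: 1100.4 kJ/min
Q = ΔH = -1132.3 kJ/min = -18.871 kW
Heat removed = 18.871 kJ/s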